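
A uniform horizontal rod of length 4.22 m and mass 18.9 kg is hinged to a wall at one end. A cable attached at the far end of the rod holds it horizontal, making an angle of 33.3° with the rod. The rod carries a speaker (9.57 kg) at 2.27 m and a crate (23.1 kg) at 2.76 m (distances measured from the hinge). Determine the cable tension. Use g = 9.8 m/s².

Taking torques about the hinge:
Beam weight: 18.9 × 9.8 = 185.2 N down at 2.11 m → arm 2.11 m, τ = 185.2 × 2.11 = 390.8 N·m clockwise.
Speaker: 9.57 × 9.8 = 93.79 N down at 2.27 m → arm 2.27 m, τ = 93.79 × 2.27 = 212.9 N·m clockwise.
Crate: 23.1 × 9.8 = 226.4 N down at 2.76 m → arm 2.76 m, τ = 226.4 × 2.76 = 624.9 N·m clockwise.
Total clockwise load moment = 1229 N·m.
The cable tension T acts at 4.22 m; only its component perpendicular to the rod, T sinθ, produces torque. sin 33.3° = 0.549.
For rotational equilibrium, T × 4.22 × 0.549 = 1229, so T = 1229 / 2.317 = 530 N.

T ≈ 530 N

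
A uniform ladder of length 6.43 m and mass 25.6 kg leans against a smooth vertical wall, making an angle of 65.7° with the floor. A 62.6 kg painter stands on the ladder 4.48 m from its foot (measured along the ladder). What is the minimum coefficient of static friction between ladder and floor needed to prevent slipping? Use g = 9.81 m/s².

Taking torques about the foot of the ladder:
Ladder weight 25.6×9.81 = 251.1 N acts at 3.215 m along the ladder; its horizontal arm is 3.215·cos65.7° = 1.323 m → τ = 332.2 N·m clockwise.
Painter: 62.6×9.81 = 614.1 N at 4.48 m → arm 1.844 m → τ = 1132 N·m clockwise.
Wall normal N acts horizontally at the top; its moment arm is the height L sinθ = 6.43·sin65.7° = 5.86 m, counterclockwise.
Setting net torque to zero: N × 5.86 = 1464 → N = 249.8 N.
ΣFx = 0 ⇒ f = N_wall = 249.8 N. ΣFy = 0 ⇒ N_floor = 865.2 N.
μ_min = f / N_floor = 249.8 / 865.2 = 0.289.

μ_min ≈ 0.289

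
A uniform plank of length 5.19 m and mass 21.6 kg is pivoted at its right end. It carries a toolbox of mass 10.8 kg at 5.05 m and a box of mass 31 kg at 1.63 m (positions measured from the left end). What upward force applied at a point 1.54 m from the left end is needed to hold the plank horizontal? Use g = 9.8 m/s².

Taking torques about the right end:
Beam weight: 21.6 × 9.8 = 211.7 N down at 2.595 m → arm 2.595 m, τ = 211.7 × 2.595 = 549.4 N·m counterclockwise.
Toolbox: 10.8 × 9.8 = 105.8 N down at 5.05 m → arm 0.14 m, τ = 105.8 × 0.14 = 14.81 N·m counterclockwise.
Box: 31 × 9.8 = 303.8 N down at 1.63 m → arm 3.56 m, τ = 303.8 × 3.56 = 1082 N·m counterclockwise.
Net moment of the loads = 1646 N·m counterclockwise.
The upward force F acts at a point 1.54 m from the left end, arm 3.65 m, giving F × 3.65 clockwise.
For rotational equilibrium, F × 3.65 = 1646, so F = 1646 / 3.65 = 451 N.

F ≈ 451 N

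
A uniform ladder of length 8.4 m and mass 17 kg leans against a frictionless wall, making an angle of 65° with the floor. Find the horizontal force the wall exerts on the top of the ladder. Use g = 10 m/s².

N_wall ≈ 39.6 N

Choose the foot of the ladder as the axis so the floor normal and friction both act there and drop out.
Ladder weight 17×10 = 170 N acts at 4.2 m along the ladder; its horizontal arm is 4.2·cos65° = 1.775 m → τ = 301.8 N·m clockwise.
Wall normal N acts horizontally at the top; its moment arm is the height L sinθ = 8.4·sin65° = 7.613 m, counterclockwise.
Στ = 0 ⇒ N × 7.613 = 301.8 ⇒ N = 39.6 N.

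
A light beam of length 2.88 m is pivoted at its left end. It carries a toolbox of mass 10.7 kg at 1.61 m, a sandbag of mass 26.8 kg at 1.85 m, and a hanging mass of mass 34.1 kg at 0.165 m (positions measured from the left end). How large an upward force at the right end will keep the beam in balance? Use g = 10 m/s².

Taking torques about the left end:
Toolbox: 10.7 × 10 = 107 N down at 1.61 m → arm 1.61 m, τ = 107 × 1.61 = 172.3 N·m clockwise.
Sandbag: 26.8 × 10 = 268 N down at 1.85 m → arm 1.85 m, τ = 268 × 1.85 = 495.8 N·m clockwise.
Hanging mass: 34.1 × 10 = 341 N down at 0.165 m → arm 0.165 m, τ = 341 × 0.165 = 56.27 N·m clockwise.
Net moment of the loads = 724.4 N·m clockwise.
The upward force F acts at the right end, arm 2.88 m, giving F × 2.88 counterclockwise.
Στ = 0 ⇒ F × 2.88 = 724.4 ⇒ F = 724.4 / 2.88 = 252 N.

F ≈ 252 N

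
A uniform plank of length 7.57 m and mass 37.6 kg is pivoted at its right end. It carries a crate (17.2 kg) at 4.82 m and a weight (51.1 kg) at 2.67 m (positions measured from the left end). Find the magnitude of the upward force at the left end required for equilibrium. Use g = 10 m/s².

Taking torques about the right end:
Beam weight: 37.6 × 10 = 376 N down at 3.785 m → arm 3.785 m, τ = 376 × 3.785 = 1423 N·m counterclockwise.
Crate: 17.2 × 10 = 172 N down at 4.82 m → arm 2.75 m, τ = 172 × 2.75 = 473 N·m counterclockwise.
Weight: 51.1 × 10 = 511 N down at 2.67 m → arm 4.9 m, τ = 511 × 4.9 = 2504 N·m counterclockwise.
Net moment of the loads = 4400 N·m counterclockwise.
The upward force F acts at the left end, arm 7.57 m, giving F × 7.57 clockwise.
Στ = 0 ⇒ F × 7.57 = 4400 ⇒ F = 4400 / 7.57 = 581 N.

F ≈ 581 N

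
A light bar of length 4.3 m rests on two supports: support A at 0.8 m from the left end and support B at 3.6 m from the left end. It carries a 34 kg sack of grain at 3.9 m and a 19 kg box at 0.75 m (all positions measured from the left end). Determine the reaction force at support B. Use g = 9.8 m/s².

R_B ≈ 366 N

Sum moments about support A (its reaction then has zero moment arm).
Sack of grain: 34 × 9.8 = 333.2 N down at 3.9 m → arm 3.1 m, τ = 333.2 × 3.1 = 1033 N·m clockwise.
Box: 19 × 9.8 = 186.2 N down at 0.75 m → arm 0.05 m, τ = 186.2 × 0.05 = 9.31 N·m counterclockwise.
Net load moment about support A = 1024 N·m clockwise.
Reaction R at support B is upward at 3.6 m, arm 2.8 m → moment R × 2.8 counterclockwise.
Στ = 0 ⇒ R × 2.8 = 1024 ⇒ R = 366 N.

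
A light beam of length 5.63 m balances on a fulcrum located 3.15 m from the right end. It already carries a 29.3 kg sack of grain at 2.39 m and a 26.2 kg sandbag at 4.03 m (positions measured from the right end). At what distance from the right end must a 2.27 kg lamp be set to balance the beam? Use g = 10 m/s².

Taking torques about the fulcrum (at 3.15 m from the right end):
Sack of grain: 29.3 × 10 = 293 N down at 2.39 m → arm 0.76 m, τ = 293 × 0.76 = 222.7 N·m clockwise.
Sandbag: 26.2 × 10 = 262 N down at 4.03 m → arm 0.88 m, τ = 262 × 0.88 = 230.6 N·m counterclockwise.
Net moment of existing loads = 7.9 N·m counterclockwise.
The lamp weighs 2.27 × 10 = 22.7 N and must supply an equal clockwise moment, so its lever arm about the fulcrum is 7.9 / 22.7 = 0.348 m.
That puts it at 3.15 − 0.348 = 2.8 m from the right end.

x ≈ 2.8 m from the right end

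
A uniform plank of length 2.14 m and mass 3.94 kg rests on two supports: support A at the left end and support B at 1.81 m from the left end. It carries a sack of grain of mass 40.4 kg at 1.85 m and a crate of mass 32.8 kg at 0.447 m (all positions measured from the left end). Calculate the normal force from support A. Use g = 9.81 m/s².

Choose support B as the axis so its reaction then has zero moment arm.
Beam weight: 3.94 × 9.81 = 38.65 N down at 1.07 m → arm 0.74 m, τ = 38.65 × 0.74 = 28.6 N·m counterclockwise.
Sack of grain: 40.4 × 9.81 = 396.3 N down at 1.85 m → arm 0.04 m, τ = 396.3 × 0.04 = 15.85 N·m clockwise.
Crate: 32.8 × 9.81 = 321.8 N down at 0.447 m → arm 1.363 m, τ = 321.8 × 1.363 = 438.6 N·m counterclockwise.
Net load moment about support B = 451.4 N·m counterclockwise.
Reaction R at support A is upward at 0 m, arm 1.81 m → moment R × 1.81 clockwise.
For rotational equilibrium, R × 1.81 = 451.4, so R = 249 N.

R_A ≈ 249 N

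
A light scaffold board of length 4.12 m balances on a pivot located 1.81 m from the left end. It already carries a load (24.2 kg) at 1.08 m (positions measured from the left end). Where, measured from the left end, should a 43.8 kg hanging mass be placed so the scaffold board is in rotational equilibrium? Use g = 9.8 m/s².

Sum moments about the pivot (at 1.81 m from the left end) (the support reaction has zero arm there).
Load: 24.2 × 9.8 = 237.2 N down at 1.08 m → arm 0.73 m, τ = 237.2 × 0.73 = 173.2 N·m counterclockwise.
Net moment of existing loads = 173.2 N·m counterclockwise.
The hanging mass weighs 43.8 × 9.8 = 429.2 N and must supply an equal clockwise moment, so its lever arm about the pivot is 173.2 / 429.2 = 0.404 m.
That puts it at 1.81 + 0.404 = 2.21 m from the left end.

x ≈ 2.21 m from the left end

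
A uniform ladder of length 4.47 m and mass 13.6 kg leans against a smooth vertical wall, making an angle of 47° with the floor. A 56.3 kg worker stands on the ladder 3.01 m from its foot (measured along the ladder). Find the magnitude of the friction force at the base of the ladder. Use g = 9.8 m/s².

Taking torques about the foot of the ladder:
Ladder weight 13.6×9.8 = 133.3 N acts at 2.235 m along the ladder; its horizontal arm is 2.235·cos47° = 1.524 m → τ = 203.1 N·m clockwise.
Worker: 56.3×9.8 = 551.7 N at 3.01 m → arm 2.053 m → τ = 1133 N·m clockwise.
Wall normal N acts horizontally at the top; its moment arm is the height L sinθ = 4.47·sin47° = 3.269 m, counterclockwise.
Balancing moments: N × 3.269 = 1336, giving N = 409 N.
ΣFx = 0: friction at the foot balances the wall's push, so f = N_wall = 409 N.

f ≈ 409 N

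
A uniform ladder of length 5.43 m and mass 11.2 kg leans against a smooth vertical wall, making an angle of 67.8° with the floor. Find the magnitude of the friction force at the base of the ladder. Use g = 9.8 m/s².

Take moments about the foot of the ladder.
Ladder weight 11.2×9.8 = 109.8 N acts at 2.715 m along the ladder; its horizontal arm is 2.715·cos67.8° = 1.026 m → τ = 112.7 N·m clockwise.
Wall normal N acts horizontally at the top; its moment arm is the height L sinθ = 5.43·sin67.8° = 5.027 m, counterclockwise.
Στ = 0 ⇒ N × 5.027 = 112.7 ⇒ N = 22.4 N.
ΣFx = 0: friction at the foot balances the wall's push, so f = N_wall = 22.4 N.

f ≈ 22.4 N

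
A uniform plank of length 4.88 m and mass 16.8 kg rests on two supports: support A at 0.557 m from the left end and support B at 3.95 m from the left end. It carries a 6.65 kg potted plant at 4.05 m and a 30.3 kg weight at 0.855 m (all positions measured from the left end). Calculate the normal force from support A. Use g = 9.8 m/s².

Choose support B as the axis so its reaction then has zero moment arm.
Beam weight: 16.8 × 9.8 = 164.6 N down at 2.44 m → arm 1.51 m, τ = 164.6 × 1.51 = 248.5 N·m counterclockwise.
Potted plant: 6.65 × 9.8 = 65.17 N down at 4.05 m → arm 0.1 m, τ = 65.17 × 0.1 = 6.517 N·m clockwise.
Weight: 30.3 × 9.8 = 296.9 N down at 0.855 m → arm 3.095 m, τ = 296.9 × 3.095 = 918.9 N·m counterclockwise.
Net load moment about support B = 1161 N·m counterclockwise.
Reaction R at support A is upward at 0.557 m, arm 3.393 m → moment R × 3.393 clockwise.
Setting net torque to zero: R × 3.393 = 1161 → R = 342 N.

R_A ≈ 342 N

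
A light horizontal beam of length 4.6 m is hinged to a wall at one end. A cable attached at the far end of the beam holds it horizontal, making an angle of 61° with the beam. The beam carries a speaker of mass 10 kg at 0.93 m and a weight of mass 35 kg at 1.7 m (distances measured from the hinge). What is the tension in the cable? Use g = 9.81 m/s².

Choose the hinge as the axis so the unknown hinge reaction has zero arm there.
Speaker: 10 × 9.81 = 98.1 N down at 0.93 m → arm 0.93 m, τ = 98.1 × 0.93 = 91.23 N·m clockwise.
Weight: 35 × 9.81 = 343.4 N down at 1.7 m → arm 1.7 m, τ = 343.4 × 1.7 = 583.8 N·m clockwise.
Total clockwise load moment = 675 N·m.
The cable tension T acts at 4.6 m; only its component perpendicular to the beam, T sinθ, produces torque. sin 61° = 0.8746.
Στ = 0 ⇒ T × 4.6 × 0.8746 = 675 ⇒ T = 675 / 4.023 = 168 N.

T ≈ 168 N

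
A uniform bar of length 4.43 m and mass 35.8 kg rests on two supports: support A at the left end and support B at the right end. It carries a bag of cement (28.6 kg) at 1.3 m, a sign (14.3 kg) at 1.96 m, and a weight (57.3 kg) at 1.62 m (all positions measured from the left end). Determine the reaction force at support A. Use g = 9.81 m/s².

Taking torques about support B:
Beam weight: 35.8 × 9.81 = 351.2 N down at 2.215 m → arm 2.215 m, τ = 351.2 × 2.215 = 777.9 N·m counterclockwise.
Bag of cement: 28.6 × 9.81 = 280.6 N down at 1.3 m → arm 3.13 m, τ = 280.6 × 3.13 = 878.3 N·m counterclockwise.
Sign: 14.3 × 9.81 = 140.3 N down at 1.96 m → arm 2.47 m, τ = 140.3 × 2.47 = 346.5 N·m counterclockwise.
Weight: 57.3 × 9.81 = 562.1 N down at 1.62 m → arm 2.81 m, τ = 562.1 × 2.81 = 1580 N·m counterclockwise.
Net load moment about support B = 3583 N·m counterclockwise.
Reaction R at support A is upward at 0 m, arm 4.43 m → moment R × 4.43 clockwise.
Στ = 0 ⇒ R × 4.43 = 3583 ⇒ R = 809 N.

R_A ≈ 809 N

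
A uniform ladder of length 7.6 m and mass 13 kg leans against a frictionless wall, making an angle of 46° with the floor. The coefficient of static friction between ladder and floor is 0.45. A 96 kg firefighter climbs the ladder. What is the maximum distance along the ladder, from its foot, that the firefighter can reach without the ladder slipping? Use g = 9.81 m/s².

d ≈ 3.51 m

Choose the foot of the ladder as the axis so the floor normal and friction both act there and drop out.
Ladder weight 13×9.81 = 127.5 N acts at 3.8 m along the ladder; its horizontal arm is 3.8·cos46° = 2.64 m → τ = 336.6 N·m clockwise.
Firefighter weight 96×9.81 = 941.8 N at distance d → arm d·cos46° → τ = 941.8·d·0.6947 clockwise.
Wall normal N at the top has arm L sinθ = 5.467 m counterclockwise, so Στ = 0 gives N·5.467 = 336.6 + 654.3·d.
ΣFy = 0 ⇒ N_floor = 1069 N, so the maximum friction is μ_s·N_floor = 0.45×1069 = 481.1 N. ΣFx = 0 ⇒ N_wall = f, so at the slipping point N = 481.1 N.
Substituting: 481.1×5.467 = 336.6 + 654.3·d ⇒ d = (2630 − 336.6) / 654.3 = 3.51 m.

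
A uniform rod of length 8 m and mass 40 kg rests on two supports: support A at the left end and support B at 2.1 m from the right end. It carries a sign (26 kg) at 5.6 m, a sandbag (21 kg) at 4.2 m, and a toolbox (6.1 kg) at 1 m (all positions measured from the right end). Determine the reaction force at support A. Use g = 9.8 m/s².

Choose support B as the axis so its reaction then has zero moment arm.
Beam weight: 40 × 9.8 = 392 N down at 4 m → arm 1.9 m, τ = 392 × 1.9 = 744.8 N·m counterclockwise.
Sign: 26 × 9.8 = 254.8 N down at 5.6 m → arm 3.5 m, τ = 254.8 × 3.5 = 891.8 N·m counterclockwise.
Sandbag: 21 × 9.8 = 205.8 N down at 4.2 m → arm 2.1 m, τ = 205.8 × 2.1 = 432.2 N·m counterclockwise.
Toolbox: 6.1 × 9.8 = 59.78 N down at 1 m → arm 1.1 m, τ = 59.78 × 1.1 = 65.76 N·m clockwise.
Net load moment about support B = 2003 N·m counterclockwise.
Reaction R at support A is upward at 8 m, arm 5.9 m → moment R × 5.9 clockwise.
Balancing moments: R × 5.9 = 2003, giving R = 339 N.

R_A ≈ 339 N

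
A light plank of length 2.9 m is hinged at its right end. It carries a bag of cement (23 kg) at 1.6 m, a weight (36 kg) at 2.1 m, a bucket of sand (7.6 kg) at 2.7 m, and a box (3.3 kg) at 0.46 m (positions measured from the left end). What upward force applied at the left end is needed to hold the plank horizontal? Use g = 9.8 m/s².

Choose the right end as the axis so the unknown pivot reaction has zero arm there.
Bag of cement: 23 × 9.8 = 225.4 N down at 1.6 m → arm 1.3 m, τ = 225.4 × 1.3 = 293 N·m counterclockwise.
Weight: 36 × 9.8 = 352.8 N down at 2.1 m → arm 0.8 m, τ = 352.8 × 0.8 = 282.2 N·m counterclockwise.
Bucket of sand: 7.6 × 9.8 = 74.48 N down at 2.7 m → arm 0.2 m, τ = 74.48 × 0.2 = 14.9 N·m counterclockwise.
Box: 3.3 × 9.8 = 32.34 N down at 0.46 m → arm 2.44 m, τ = 32.34 × 2.44 = 78.91 N·m counterclockwise.
Net moment of the loads = 669 N·m counterclockwise.
The upward force F acts at the left end, arm 2.9 m, giving F × 2.9 clockwise.
Setting net torque to zero: F × 2.9 = 669 → F = 669 / 2.9 = 231 N.

F ≈ 231 N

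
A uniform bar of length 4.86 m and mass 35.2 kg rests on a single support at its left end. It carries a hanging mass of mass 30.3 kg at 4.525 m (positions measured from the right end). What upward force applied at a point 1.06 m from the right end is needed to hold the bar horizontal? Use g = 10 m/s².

F ≈ 252 N

Choose the left end as the axis so the unknown pivot reaction has zero arm there.
Beam weight: 35.2 × 10 = 352 N down at 2.43 m → arm 2.43 m, τ = 352 × 2.43 = 855.4 N·m clockwise.
Hanging mass: 30.3 × 10 = 303 N down at 4.525 m → arm 0.335 m, τ = 303 × 0.335 = 101.5 N·m clockwise.
Net moment of the loads = 956.9 N·m clockwise.
The upward force F acts at a point 1.06 m from the right end, arm 3.8 m, giving F × 3.8 counterclockwise.
Balancing moments: F × 3.8 = 956.9, giving F = 956.9 / 3.8 = 252 N.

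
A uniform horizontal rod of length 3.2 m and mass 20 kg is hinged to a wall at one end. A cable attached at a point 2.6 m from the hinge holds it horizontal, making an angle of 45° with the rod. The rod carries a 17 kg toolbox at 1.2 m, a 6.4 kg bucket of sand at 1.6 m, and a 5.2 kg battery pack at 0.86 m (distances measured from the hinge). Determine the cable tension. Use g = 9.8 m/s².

T ≈ 358 N

Taking torques about the hinge:
Beam weight: 20 × 9.8 = 196 N down at 1.6 m → arm 1.6 m, τ = 196 × 1.6 = 313.6 N·m clockwise.
Toolbox: 17 × 9.8 = 166.6 N down at 1.2 m → arm 1.2 m, τ = 166.6 × 1.2 = 199.9 N·m clockwise.
Bucket of sand: 6.4 × 9.8 = 62.72 N down at 1.6 m → arm 1.6 m, τ = 62.72 × 1.6 = 100.4 N·m clockwise.
Battery pack: 5.2 × 9.8 = 50.96 N down at 0.86 m → arm 0.86 m, τ = 50.96 × 0.86 = 43.83 N·m clockwise.
Total clockwise load moment = 657.7 N·m.
The cable tension T acts at 2.6 m; only its component perpendicular to the rod, T sinθ, produces torque. sin 45° = 0.7071.
Στ = 0 ⇒ T × 2.6 × 0.7071 = 657.7 ⇒ T = 657.7 / 1.838 = 358 N.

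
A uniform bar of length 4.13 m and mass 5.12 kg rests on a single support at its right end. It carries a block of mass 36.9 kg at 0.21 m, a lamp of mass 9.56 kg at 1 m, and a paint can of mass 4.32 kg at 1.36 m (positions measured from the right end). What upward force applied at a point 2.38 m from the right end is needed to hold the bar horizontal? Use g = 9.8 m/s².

F ≈ 139 N

About the right end:
Beam weight: 5.12 × 9.8 = 50.18 N down at 2.065 m → arm 2.065 m, τ = 50.18 × 2.065 = 103.6 N·m counterclockwise.
Block: 36.9 × 9.8 = 361.6 N down at 0.21 m → arm 0.21 m, τ = 361.6 × 0.21 = 75.94 N·m counterclockwise.
Lamp: 9.56 × 9.8 = 93.69 N down at 1 m → arm 1 m, τ = 93.69 × 1 = 93.69 N·m counterclockwise.
Paint can: 4.32 × 9.8 = 42.34 N down at 1.36 m → arm 1.36 m, τ = 42.34 × 1.36 = 57.58 N·m counterclockwise.
Net moment of the loads = 330.8 N·m counterclockwise.
The upward force F acts at a point 2.38 m from the right end, arm 2.38 m, giving F × 2.38 clockwise.
Setting net torque to zero: F × 2.38 = 330.8 → F = 330.8 / 2.38 = 139 N.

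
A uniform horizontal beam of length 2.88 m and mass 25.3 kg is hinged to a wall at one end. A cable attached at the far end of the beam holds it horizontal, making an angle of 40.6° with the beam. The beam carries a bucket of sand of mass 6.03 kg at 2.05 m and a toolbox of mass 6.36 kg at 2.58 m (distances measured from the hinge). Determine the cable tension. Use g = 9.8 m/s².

Taking torques about the hinge:
Beam weight: 25.3 × 9.8 = 247.9 N down at 1.44 m → arm 1.44 m, τ = 247.9 × 1.44 = 357 N·m clockwise.
Bucket of sand: 6.03 × 9.8 = 59.09 N down at 2.05 m → arm 2.05 m, τ = 59.09 × 2.05 = 121.1 N·m clockwise.
Toolbox: 6.36 × 9.8 = 62.33 N down at 2.58 m → arm 2.58 m, τ = 62.33 × 2.58 = 160.8 N·m clockwise.
Total clockwise load moment = 638.9 N·m.
The cable tension T acts at 2.88 m; only its component perpendicular to the beam, T sinθ, produces torque. sin 40.6° = 0.6508.
For rotational equilibrium, T × 2.88 × 0.6508 = 638.9, so T = 638.9 / 1.874 = 341 N.

T ≈ 341 N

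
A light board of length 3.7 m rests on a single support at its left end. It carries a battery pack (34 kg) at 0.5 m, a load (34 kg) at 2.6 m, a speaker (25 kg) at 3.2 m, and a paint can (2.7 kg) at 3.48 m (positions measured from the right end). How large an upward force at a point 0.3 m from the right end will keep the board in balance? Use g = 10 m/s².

F ≈ 469 N

Choose the left end as the axis so the unknown pivot reaction has zero arm there.
Battery pack: 34 × 10 = 340 N down at 0.5 m → arm 3.2 m, τ = 340 × 3.2 = 1088 N·m clockwise.
Load: 34 × 10 = 340 N down at 2.6 m → arm 1.1 m, τ = 340 × 1.1 = 374 N·m clockwise.
Speaker: 25 × 10 = 250 N down at 3.2 m → arm 0.5 m, τ = 250 × 0.5 = 125 N·m clockwise.
Paint can: 2.7 × 10 = 27 N down at 3.48 m → arm 0.22 m, τ = 27 × 0.22 = 5.94 N·m clockwise.
Net moment of the loads = 1593 N·m clockwise.
The upward force F acts at a point 0.3 m from the right end, arm 3.4 m, giving F × 3.4 counterclockwise.
For rotational equilibrium, F × 3.4 = 1593, so F = 1593 / 3.4 = 469 N.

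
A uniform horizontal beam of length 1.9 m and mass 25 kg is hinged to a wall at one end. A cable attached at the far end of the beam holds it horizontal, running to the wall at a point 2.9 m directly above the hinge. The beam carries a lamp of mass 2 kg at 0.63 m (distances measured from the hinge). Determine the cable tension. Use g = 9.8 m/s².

T ≈ 154 N

About the hinge:
Beam weight: 25 × 9.8 = 245 N down at 0.95 m → arm 0.95 m, τ = 245 × 0.95 = 232.8 N·m clockwise.
Lamp: 2 × 9.8 = 19.6 N down at 0.63 m → arm 0.63 m, τ = 19.6 × 0.63 = 12.35 N·m clockwise.
Total clockwise load moment = 245.2 N·m.
The cable tension T acts at 1.9 m; only its component perpendicular to the beam, T sinθ, produces torque. sinθ = h/√(h²+d²) = 2.9/√(2.9²+1.9²) = 0.8365.
For rotational equilibrium, T × 1.9 × 0.8365 = 245.2, so T = 245.2 / 1.589 = 154 N.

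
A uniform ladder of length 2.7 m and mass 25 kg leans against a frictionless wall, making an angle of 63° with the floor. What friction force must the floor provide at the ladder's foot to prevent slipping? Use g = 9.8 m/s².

Take moments about the foot of the ladder.
Ladder weight 25×9.8 = 245 N acts at 1.35 m along the ladder; its horizontal arm is 1.35·cos63° = 0.6129 m → τ = 150.2 N·m clockwise.
Wall normal N acts horizontally at the top; its moment arm is the height L sinθ = 2.7·sin63° = 2.406 m, counterclockwise.
Setting net torque to zero: N × 2.406 = 150.2 → N = 62.4 N.
ΣFx = 0: friction at the foot balances the wall's push, so f = N_wall = 62.4 N.

f ≈ 62.4 N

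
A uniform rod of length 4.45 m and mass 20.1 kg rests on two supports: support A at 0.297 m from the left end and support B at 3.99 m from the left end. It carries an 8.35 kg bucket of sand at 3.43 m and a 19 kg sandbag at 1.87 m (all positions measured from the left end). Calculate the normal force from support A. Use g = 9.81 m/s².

R_A ≈ 214 N

Taking torques about support B:
Beam weight: 20.1 × 9.81 = 197.2 N down at 2.225 m → arm 1.765 m, τ = 197.2 × 1.765 = 348.1 N·m counterclockwise.
Bucket of sand: 8.35 × 9.81 = 81.91 N down at 3.43 m → arm 0.56 m, τ = 81.91 × 0.56 = 45.87 N·m counterclockwise.
Sandbag: 19 × 9.81 = 186.4 N down at 1.87 m → arm 2.12 m, τ = 186.4 × 2.12 = 395.2 N·m counterclockwise.
Net load moment about support B = 789.2 N·m counterclockwise.
Reaction R at support A is upward at 0.297 m, arm 3.693 m → moment R × 3.693 clockwise.
For rotational equilibrium, R × 3.693 = 789.2, so R = 214 N.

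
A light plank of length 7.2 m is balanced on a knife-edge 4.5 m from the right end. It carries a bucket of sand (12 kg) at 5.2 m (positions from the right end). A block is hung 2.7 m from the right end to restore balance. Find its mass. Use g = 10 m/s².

m ≈ 4.67 kg

Taking torques about the knife-edge (at 4.5 m from the right end):
Bucket of sand: 12 × 10 = 120 N down at 5.2 m → arm 0.7 m, τ = 120 × 0.7 = 84 N·m counterclockwise.
Net moment of known loads = 84 N·m counterclockwise.
An unknown mass m at 2.7 m has arm 1.8 m; its moment is m·g·1.8 clockwise.
Balancing moments: m × 10 × 1.8 = 84, giving m = 84 / (10 × 1.8) = 4.67 kg.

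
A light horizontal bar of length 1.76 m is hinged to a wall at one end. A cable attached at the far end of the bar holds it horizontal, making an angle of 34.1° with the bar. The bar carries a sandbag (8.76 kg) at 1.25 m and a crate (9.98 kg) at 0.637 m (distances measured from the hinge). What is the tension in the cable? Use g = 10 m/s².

T ≈ 175 N

Sum moments about the hinge (the unknown hinge reaction has zero arm there).
Sandbag: 8.76 × 10 = 87.6 N down at 1.25 m → arm 1.25 m, τ = 87.6 × 1.25 = 109.5 N·m clockwise.
Crate: 9.98 × 10 = 99.8 N down at 0.637 m → arm 0.637 m, τ = 99.8 × 0.637 = 63.57 N·m clockwise.
Total clockwise load moment = 173.1 N·m.
The cable tension T acts at 1.76 m; only its component perpendicular to the bar, T sinθ, produces torque. sin 34.1° = 0.5606.
Setting net torque to zero: T × 1.76 × 0.5606 = 173.1 → T = 173.1 / 0.9867 = 175 N.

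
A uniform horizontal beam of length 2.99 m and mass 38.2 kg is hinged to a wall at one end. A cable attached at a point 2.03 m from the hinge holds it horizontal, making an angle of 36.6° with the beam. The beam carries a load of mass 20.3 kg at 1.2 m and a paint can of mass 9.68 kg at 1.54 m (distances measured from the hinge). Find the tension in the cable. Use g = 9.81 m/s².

Taking torques about the hinge:
Beam weight: 38.2 × 9.81 = 374.7 N down at 1.495 m → arm 1.495 m, τ = 374.7 × 1.495 = 560.2 N·m clockwise.
Load: 20.3 × 9.81 = 199.1 N down at 1.2 m → arm 1.2 m, τ = 199.1 × 1.2 = 238.9 N·m clockwise.
Paint can: 9.68 × 9.81 = 94.96 N down at 1.54 m → arm 1.54 m, τ = 94.96 × 1.54 = 146.2 N·m clockwise.
Total clockwise load moment = 945.3 N·m.
The cable tension T acts at 2.03 m; only its component perpendicular to the beam, T sinθ, produces torque. sin 36.6° = 0.5962.
Στ = 0 ⇒ T × 2.03 × 0.5962 = 945.3 ⇒ T = 945.3 / 1.21 = 781 N.

T ≈ 781 N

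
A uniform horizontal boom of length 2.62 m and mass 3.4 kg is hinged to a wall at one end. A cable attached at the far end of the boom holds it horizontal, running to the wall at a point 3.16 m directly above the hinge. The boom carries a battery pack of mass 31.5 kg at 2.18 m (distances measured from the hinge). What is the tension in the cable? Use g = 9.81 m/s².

About the hinge:
Beam weight: 3.4 × 9.81 = 33.35 N down at 1.31 m → arm 1.31 m, τ = 33.35 × 1.31 = 43.69 N·m clockwise.
Battery pack: 31.5 × 9.81 = 309 N down at 2.18 m → arm 2.18 m, τ = 309 × 2.18 = 673.6 N·m clockwise.
Total clockwise load moment = 717.3 N·m.
The cable tension T acts at 2.62 m; only its component perpendicular to the boom, T sinθ, produces torque. sinθ = h/√(h²+d²) = 3.16/√(3.16²+2.62²) = 0.7698.
Setting net torque to zero: T × 2.62 × 0.7698 = 717.3 → T = 717.3 / 2.017 = 356 N.

T ≈ 356 N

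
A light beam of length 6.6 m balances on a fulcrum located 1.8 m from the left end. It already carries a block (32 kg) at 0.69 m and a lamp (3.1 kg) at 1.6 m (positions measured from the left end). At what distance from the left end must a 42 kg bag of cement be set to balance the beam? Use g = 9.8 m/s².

Taking torques about the fulcrum (at 1.8 m from the left end):
Block: 32 × 9.8 = 313.6 N down at 0.69 m → arm 1.11 m, τ = 313.6 × 1.11 = 348.1 N·m counterclockwise.
Lamp: 3.1 × 9.8 = 30.38 N down at 1.6 m → arm 0.2 m, τ = 30.38 × 0.2 = 6.076 N·m counterclockwise.
Net moment of existing loads = 354.2 N·m counterclockwise.
The bag of cement weighs 42 × 9.8 = 411.6 N and must supply an equal clockwise moment, so its lever arm about the fulcrum is 354.2 / 411.6 = 0.861 m.
That puts it at 1.8 + 0.861 = 2.66 m from the left end.

x ≈ 2.66 m from the left end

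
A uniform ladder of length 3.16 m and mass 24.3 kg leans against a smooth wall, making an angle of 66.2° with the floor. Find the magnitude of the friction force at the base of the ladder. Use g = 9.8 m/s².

Taking torques about the foot of the ladder:
Ladder weight 24.3×9.8 = 238.1 N acts at 1.58 m along the ladder; its horizontal arm is 1.58·cos66.2° = 0.6376 m → τ = 151.8 N·m clockwise.
Wall normal N acts horizontally at the top; its moment arm is the height L sinθ = 3.16·sin66.2° = 2.891 m, counterclockwise.
Στ = 0 ⇒ N × 2.891 = 151.8 ⇒ N = 52.5 N.
ΣFx = 0: friction at the foot balances the wall's push, so f = N_wall = 52.5 N.

f ≈ 52.5 N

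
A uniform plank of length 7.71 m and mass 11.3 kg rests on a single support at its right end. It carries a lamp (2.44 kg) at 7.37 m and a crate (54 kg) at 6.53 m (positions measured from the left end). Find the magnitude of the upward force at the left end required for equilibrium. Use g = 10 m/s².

Take moments about the right end.
Beam weight: 11.3 × 10 = 113 N down at 3.855 m → arm 3.855 m, τ = 113 × 3.855 = 435.6 N·m counterclockwise.
Lamp: 2.44 × 10 = 24.4 N down at 7.37 m → arm 0.34 m, τ = 24.4 × 0.34 = 8.296 N·m counterclockwise.
Crate: 54 × 10 = 540 N down at 6.53 m → arm 1.18 m, τ = 540 × 1.18 = 637.2 N·m counterclockwise.
Net moment of the loads = 1081 N·m counterclockwise.
The upward force F acts at the left end, arm 7.71 m, giving F × 7.71 clockwise.
Setting net torque to zero: F × 7.71 = 1081 → F = 1081 / 7.71 = 140 N.

F ≈ 140 N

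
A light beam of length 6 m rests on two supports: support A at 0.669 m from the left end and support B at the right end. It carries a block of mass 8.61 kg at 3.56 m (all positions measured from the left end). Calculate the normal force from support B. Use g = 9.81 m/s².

Taking torques about support A:
Block: 8.61 × 9.81 = 84.46 N down at 3.56 m → arm 2.891 m, τ = 84.46 × 2.891 = 244.2 N·m clockwise.
Net load moment about support A = 244.2 N·m clockwise.
Reaction R at support B is upward at 6 m, arm 5.331 m → moment R × 5.331 counterclockwise.
Balancing moments: R × 5.331 = 244.2, giving R = 45.8 N.

R_B ≈ 45.8 N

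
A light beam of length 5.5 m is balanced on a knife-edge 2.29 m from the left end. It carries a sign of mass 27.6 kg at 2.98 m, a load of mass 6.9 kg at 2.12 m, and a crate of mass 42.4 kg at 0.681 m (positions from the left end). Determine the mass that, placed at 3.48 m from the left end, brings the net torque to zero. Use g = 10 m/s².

m ≈ 42.3 kg

About the knife-edge (at 2.29 m from the left end):
Sign: 27.6 × 10 = 276 N down at 2.98 m → arm 0.69 m, τ = 276 × 0.69 = 190.4 N·m clockwise.
Load: 6.9 × 10 = 69 N down at 2.12 m → arm 0.17 m, τ = 69 × 0.17 = 11.73 N·m counterclockwise.
Crate: 42.4 × 10 = 424 N down at 0.681 m → arm 1.609 m, τ = 424 × 1.609 = 682.2 N·m counterclockwise.
Net moment of known loads = 503.5 N·m counterclockwise.
An unknown mass m at 3.48 m has arm 1.19 m; its moment is m·g·1.19 clockwise.
Balancing moments: m × 10 × 1.19 = 503.5, giving m = 503.5 / (10 × 1.19) = 42.3 kg.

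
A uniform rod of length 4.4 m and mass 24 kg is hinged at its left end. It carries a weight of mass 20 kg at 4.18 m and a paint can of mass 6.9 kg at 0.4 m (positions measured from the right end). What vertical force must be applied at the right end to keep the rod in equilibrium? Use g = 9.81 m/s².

F ≈ 189 N

Sum moments about the left end (the unknown pivot reaction has zero arm there).
Beam weight: 24 × 9.81 = 235.4 N down at 2.2 m → arm 2.2 m, τ = 235.4 × 2.2 = 517.9 N·m clockwise.
Weight: 20 × 9.81 = 196.2 N down at 4.18 m → arm 0.22 m, τ = 196.2 × 0.22 = 43.16 N·m clockwise.
Paint can: 6.9 × 9.81 = 67.69 N down at 0.4 m → arm 4 m, τ = 67.69 × 4 = 270.8 N·m clockwise.
Net moment of the loads = 831.9 N·m clockwise.
The upward force F acts at the right end, arm 4.4 m, giving F × 4.4 counterclockwise.
For rotational equilibrium, F × 4.4 = 831.9, so F = 831.9 / 4.4 = 189 N.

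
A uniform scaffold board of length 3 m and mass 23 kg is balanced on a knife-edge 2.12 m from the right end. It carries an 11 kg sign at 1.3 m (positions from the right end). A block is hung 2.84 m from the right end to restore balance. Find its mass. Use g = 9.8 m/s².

m ≈ 32.3 kg

Choose the knife-edge (at 2.12 m from the right end) as the axis so the support reaction has zero arm there.
Beam weight: 23 × 9.8 = 225.4 N down at 1.5 m → arm 0.62 m, τ = 225.4 × 0.62 = 139.7 N·m clockwise.
Sign: 11 × 9.8 = 107.8 N down at 1.3 m → arm 0.82 m, τ = 107.8 × 0.82 = 88.4 N·m clockwise.
Net moment of known loads = 228.1 N·m clockwise.
An unknown mass m at 2.84 m has arm 0.72 m; its moment is m·g·0.72 counterclockwise.
Balancing moments: m × 9.8 × 0.72 = 228.1, giving m = 228.1 / (9.8 × 0.72) = 32.3 kg.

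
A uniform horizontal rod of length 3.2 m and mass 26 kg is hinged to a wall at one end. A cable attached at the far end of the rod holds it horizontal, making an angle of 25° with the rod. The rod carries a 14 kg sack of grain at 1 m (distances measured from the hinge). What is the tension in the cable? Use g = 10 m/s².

Choose the hinge as the axis so the unknown hinge reaction has zero arm there.
Beam weight: 26 × 10 = 260 N down at 1.6 m → arm 1.6 m, τ = 260 × 1.6 = 416 N·m clockwise.
Sack of grain: 14 × 10 = 140 N down at 1 m → arm 1 m, τ = 140 × 1 = 140 N·m clockwise.
Total clockwise load moment = 556 N·m.
The cable tension T acts at 3.2 m; only its component perpendicular to the rod, T sinθ, produces torque. sin 25° = 0.4226.
Balancing moments: T × 3.2 × 0.4226 = 556, giving T = 556 / 1.352 = 411 N.

T ≈ 411 N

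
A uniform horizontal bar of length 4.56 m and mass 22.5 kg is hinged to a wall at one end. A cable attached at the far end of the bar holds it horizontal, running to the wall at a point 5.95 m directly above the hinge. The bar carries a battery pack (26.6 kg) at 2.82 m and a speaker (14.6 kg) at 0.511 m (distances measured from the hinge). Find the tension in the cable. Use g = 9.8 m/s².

T ≈ 362 N

Take moments about the hinge.
Beam weight: 22.5 × 9.8 = 220.5 N down at 2.28 m → arm 2.28 m, τ = 220.5 × 2.28 = 502.7 N·m clockwise.
Battery pack: 26.6 × 9.8 = 260.7 N down at 2.82 m → arm 2.82 m, τ = 260.7 × 2.82 = 735.2 N·m clockwise.
Speaker: 14.6 × 9.8 = 143.1 N down at 0.511 m → arm 0.511 m, τ = 143.1 × 0.511 = 73.12 N·m clockwise.
Total clockwise load moment = 1311 N·m.
The cable tension T acts at 4.56 m; only its component perpendicular to the bar, T sinθ, produces torque. sinθ = h/√(h²+d²) = 5.95/√(5.95²+4.56²) = 0.7937.
Setting net torque to zero: T × 4.56 × 0.7937 = 1311 → T = 1311 / 3.619 = 362 N.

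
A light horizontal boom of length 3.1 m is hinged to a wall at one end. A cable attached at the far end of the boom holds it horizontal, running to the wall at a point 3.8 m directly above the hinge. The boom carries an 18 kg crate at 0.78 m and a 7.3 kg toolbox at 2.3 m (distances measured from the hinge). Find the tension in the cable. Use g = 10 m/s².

Sum moments about the hinge (the unknown hinge reaction has zero arm there).
Crate: 18 × 10 = 180 N down at 0.78 m → arm 0.78 m, τ = 180 × 0.78 = 140.4 N·m clockwise.
Toolbox: 7.3 × 10 = 73 N down at 2.3 m → arm 2.3 m, τ = 73 × 2.3 = 167.9 N·m clockwise.
Total clockwise load moment = 308.3 N·m.
The cable tension T acts at 3.1 m; only its component perpendicular to the boom, T sinθ, produces torque. sinθ = h/√(h²+d²) = 3.8/√(3.8²+3.1²) = 0.7749.
Setting net torque to zero: T × 3.1 × 0.7749 = 308.3 → T = 308.3 / 2.402 = 128 N.

T ≈ 128 N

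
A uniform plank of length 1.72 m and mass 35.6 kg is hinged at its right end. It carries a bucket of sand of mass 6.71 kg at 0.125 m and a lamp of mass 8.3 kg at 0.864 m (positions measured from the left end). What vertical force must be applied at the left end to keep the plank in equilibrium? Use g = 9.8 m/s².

Taking torques about the right end:
Beam weight: 35.6 × 9.8 = 348.9 N down at 0.86 m → arm 0.86 m, τ = 348.9 × 0.86 = 300.1 N·m counterclockwise.
Bucket of sand: 6.71 × 9.8 = 65.76 N down at 0.125 m → arm 1.595 m, τ = 65.76 × 1.595 = 104.9 N·m counterclockwise.
Lamp: 8.3 × 9.8 = 81.34 N down at 0.864 m → arm 0.856 m, τ = 81.34 × 0.856 = 69.63 N·m counterclockwise.
Net moment of the loads = 474.6 N·m counterclockwise.
The upward force F acts at the left end, arm 1.72 m, giving F × 1.72 clockwise.
Balancing moments: F × 1.72 = 474.6, giving F = 474.6 / 1.72 = 276 N.

F ≈ 276 N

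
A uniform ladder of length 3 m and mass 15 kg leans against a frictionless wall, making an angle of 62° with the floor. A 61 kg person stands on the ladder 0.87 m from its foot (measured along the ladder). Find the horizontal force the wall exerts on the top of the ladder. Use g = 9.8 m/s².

Take moments about the foot of the ladder.
Ladder weight 15×9.8 = 147 N acts at 1.5 m along the ladder; its horizontal arm is 1.5·cos62° = 0.7042 m → τ = 103.5 N·m clockwise.
Person: 61×9.8 = 597.8 N at 0.87 m → arm 0.4084 m → τ = 244.1 N·m clockwise.
Wall normal N acts horizontally at the top; its moment arm is the height L sinθ = 3·sin62° = 2.649 m, counterclockwise.
Balancing moments: N × 2.649 = 347.6, giving N = 131 N.

N_wall ≈ 131 N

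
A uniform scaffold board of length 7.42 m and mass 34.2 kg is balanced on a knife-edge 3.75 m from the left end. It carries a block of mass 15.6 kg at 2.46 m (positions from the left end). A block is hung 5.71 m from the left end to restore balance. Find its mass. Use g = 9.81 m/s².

About the knife-edge (at 3.75 m from the left end):
Beam weight: 34.2 × 9.81 = 335.5 N down at 3.71 m → arm 0.04 m, τ = 335.5 × 0.04 = 13.42 N·m counterclockwise.
Block: 15.6 × 9.81 = 153 N down at 2.46 m → arm 1.29 m, τ = 153 × 1.29 = 197.4 N·m counterclockwise.
Net moment of known loads = 210.8 N·m counterclockwise.
An unknown mass m at 5.71 m has arm 1.96 m; its moment is m·g·1.96 clockwise.
Setting net torque to zero: m × 9.81 × 1.96 = 210.8 → m = 210.8 / (9.81 × 1.96) = 11 kg.

m ≈ 11 kg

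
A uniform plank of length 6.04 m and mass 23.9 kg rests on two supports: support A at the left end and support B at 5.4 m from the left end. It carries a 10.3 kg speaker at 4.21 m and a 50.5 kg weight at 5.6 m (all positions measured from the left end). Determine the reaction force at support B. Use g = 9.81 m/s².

Taking torques about support A:
Beam weight: 23.9 × 9.81 = 234.5 N down at 3.02 m → arm 3.02 m, τ = 234.5 × 3.02 = 708.2 N·m clockwise.
Speaker: 10.3 × 9.81 = 101 N down at 4.21 m → arm 4.21 m, τ = 101 × 4.21 = 425.2 N·m clockwise.
Weight: 50.5 × 9.81 = 495.4 N down at 5.6 m → arm 5.6 m, τ = 495.4 × 5.6 = 2774 N·m clockwise.
Net load moment about support A = 3907 N·m clockwise.
Reaction R at support B is upward at 5.4 m, arm 5.4 m → moment R × 5.4 counterclockwise.
Balancing moments: R × 5.4 = 3907, giving R = 724 N.

R_B ≈ 724 N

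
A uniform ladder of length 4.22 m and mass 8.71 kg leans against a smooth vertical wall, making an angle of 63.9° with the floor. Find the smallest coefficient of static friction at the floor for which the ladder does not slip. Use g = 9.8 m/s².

μ_min ≈ 0.245

Sum moments about the foot of the ladder (the floor normal and friction both act there and drop out).
Ladder weight 8.71×9.8 = 85.36 N acts at 2.11 m along the ladder; its horizontal arm is 2.11·cos63.9° = 0.9283 m → τ = 79.24 N·m clockwise.
Wall normal N acts horizontally at the top; its moment arm is the height L sinθ = 4.22·sin63.9° = 3.79 m, counterclockwise.
Setting net torque to zero: N × 3.79 = 79.24 → N = 20.91 N.
ΣFx = 0 ⇒ f = N_wall = 20.91 N. ΣFy = 0 ⇒ N_floor = 85.36 N.
μ_min = f / N_floor = 20.91 / 85.36 = 0.245.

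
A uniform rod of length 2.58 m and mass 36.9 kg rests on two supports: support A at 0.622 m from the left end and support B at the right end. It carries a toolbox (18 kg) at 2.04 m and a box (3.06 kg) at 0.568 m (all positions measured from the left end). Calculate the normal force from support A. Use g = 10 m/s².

Choose support B as the axis so its reaction then has zero moment arm.
Beam weight: 36.9 × 10 = 369 N down at 1.29 m → arm 1.29 m, τ = 369 × 1.29 = 476 N·m counterclockwise.
Toolbox: 18 × 10 = 180 N down at 2.04 m → arm 0.54 m, τ = 180 × 0.54 = 97.2 N·m counterclockwise.
Box: 3.06 × 10 = 30.6 N down at 0.568 m → arm 2.012 m, τ = 30.6 × 2.012 = 61.57 N·m counterclockwise.
Net load moment about support B = 634.8 N·m counterclockwise.
Reaction R at support A is upward at 0.622 m, arm 1.958 m → moment R × 1.958 clockwise.
For rotational equilibrium, R × 1.958 = 634.8, so R = 324 N.

R_A ≈ 324 N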